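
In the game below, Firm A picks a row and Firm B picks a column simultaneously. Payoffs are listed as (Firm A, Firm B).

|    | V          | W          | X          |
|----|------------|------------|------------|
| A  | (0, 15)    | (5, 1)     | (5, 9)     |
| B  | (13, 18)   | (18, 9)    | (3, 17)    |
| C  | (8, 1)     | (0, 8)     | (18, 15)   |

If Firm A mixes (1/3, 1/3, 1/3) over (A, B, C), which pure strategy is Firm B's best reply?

Firm B's best reply maximizes expected payoff against the mix.
V: (1/3)·15 + (1/3)·18 + (1/3)·1 = 34/3
W: (1/3)·1 + (1/3)·9 + (1/3)·8 = 6
X: (1/3)·9 + (1/3)·17 + (1/3)·15 = 41/3
Highest expected payoff is 41/3, from X.

X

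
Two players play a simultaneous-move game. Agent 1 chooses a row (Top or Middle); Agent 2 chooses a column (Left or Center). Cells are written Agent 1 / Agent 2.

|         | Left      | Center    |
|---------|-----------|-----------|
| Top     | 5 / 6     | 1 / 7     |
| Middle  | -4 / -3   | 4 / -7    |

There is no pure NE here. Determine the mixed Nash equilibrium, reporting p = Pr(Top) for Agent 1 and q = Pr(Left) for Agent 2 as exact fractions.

p = 4/5, q = 1/4

In a mixed NE each player is indifferent between their pure strategies, so the opponent's mix sets the indifference.
Agent 2 indifferent between Left and Center: p·6 + (1−p)·(-3) = p·7 + (1−p)·(-7) ⟹ (-3) + 9p = (-7) + 14p ⟹ p = 4/5.
Agent 1 indifferent between Top and Middle: q·5 + (1−q)·1 = q·(-4) + (1−q)·4 ⟹ 1 + 4q = 4 + (-8)q ⟹ q = 1/4.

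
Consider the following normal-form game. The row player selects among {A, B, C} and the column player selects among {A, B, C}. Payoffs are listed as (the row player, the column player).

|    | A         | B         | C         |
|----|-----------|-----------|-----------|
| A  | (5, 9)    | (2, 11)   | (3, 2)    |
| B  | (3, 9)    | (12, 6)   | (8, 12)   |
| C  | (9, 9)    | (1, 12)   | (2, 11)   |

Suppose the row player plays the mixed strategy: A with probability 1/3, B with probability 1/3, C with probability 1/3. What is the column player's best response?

B

The column player's best reply maximizes expected payoff against the mix.
A: (1/3)·9 + (1/3)·9 + (1/3)·9 = 9
B: (1/3)·11 + (1/3)·6 + (1/3)·12 = 29/3
C: (1/3)·2 + (1/3)·12 + (1/3)·11 = 25/3
Highest expected payoff is 29/3, from B.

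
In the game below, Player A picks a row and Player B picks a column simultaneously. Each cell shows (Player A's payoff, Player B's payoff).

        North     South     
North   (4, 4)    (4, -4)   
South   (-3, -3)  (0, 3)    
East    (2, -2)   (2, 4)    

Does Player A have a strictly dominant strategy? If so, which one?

North

A strategy is strictly dominant if it gives Player A a strictly higher payoff than every other strategy, against every choice by the opponent.
North strictly dominates: vs North: 4 > each of {-3, 2}; vs South: 4 > each of {0, 2}.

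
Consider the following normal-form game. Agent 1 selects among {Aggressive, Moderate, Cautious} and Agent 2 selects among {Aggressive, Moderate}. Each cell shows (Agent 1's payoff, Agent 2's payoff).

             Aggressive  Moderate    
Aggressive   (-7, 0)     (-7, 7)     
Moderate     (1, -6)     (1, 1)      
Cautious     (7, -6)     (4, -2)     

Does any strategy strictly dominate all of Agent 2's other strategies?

Moderate

A strategy is strictly dominant if it gives Agent 2 a strictly higher payoff than every other strategy, against every choice by the opponent.
Moderate strictly dominates: vs Aggressive: 7 > 0; vs Moderate: 1 > -6; vs Cautious: -2 > -6.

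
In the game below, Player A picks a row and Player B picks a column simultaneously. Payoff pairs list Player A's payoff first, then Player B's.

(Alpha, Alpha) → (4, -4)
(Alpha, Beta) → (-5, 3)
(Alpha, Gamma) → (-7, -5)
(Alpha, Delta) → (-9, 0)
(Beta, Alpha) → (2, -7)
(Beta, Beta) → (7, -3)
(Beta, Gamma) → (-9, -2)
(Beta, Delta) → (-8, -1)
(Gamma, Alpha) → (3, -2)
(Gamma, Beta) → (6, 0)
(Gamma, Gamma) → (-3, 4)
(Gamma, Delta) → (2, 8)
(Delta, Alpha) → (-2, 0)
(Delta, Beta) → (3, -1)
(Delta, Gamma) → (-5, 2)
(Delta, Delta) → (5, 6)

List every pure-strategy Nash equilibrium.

(Delta, Delta)

Check mutual best responses: a cell is a NE iff neither player can gain by unilaterally deviating.
Player A's best responses — vs Alpha: Alpha (payoff 4); vs Beta: Beta (payoff 7); vs Gamma: Gamma (payoff -3); vs Delta: Delta (payoff 5).
Player B's best responses — vs Alpha: Beta (payoff 3); vs Beta: Delta (payoff -1); vs Gamma: Delta (payoff 8); vs Delta: Delta (payoff 6).
The only mutual best response is (Delta, Delta); neither player gains by switching there.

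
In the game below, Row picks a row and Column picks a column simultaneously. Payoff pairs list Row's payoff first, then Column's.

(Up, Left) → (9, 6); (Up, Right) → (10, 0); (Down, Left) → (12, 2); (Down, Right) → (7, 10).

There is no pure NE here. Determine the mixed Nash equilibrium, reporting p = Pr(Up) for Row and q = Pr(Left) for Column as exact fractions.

p = 4/7, q = 1/2

In a mixed NE each player is indifferent between their pure strategies, so the opponent's mix sets the indifference.
Column indifferent between Left and Right: p·6 + (1−p)·2 = p·0 + (1−p)·10 ⟹ 2 + 4p = 10 + (-10)p ⟹ p = 4/7.
Row indifferent between Up and Down: q·9 + (1−q)·10 = q·12 + (1−q)·7 ⟹ 10 + (-1)q = 7 + 5q ⟹ q = 1/2.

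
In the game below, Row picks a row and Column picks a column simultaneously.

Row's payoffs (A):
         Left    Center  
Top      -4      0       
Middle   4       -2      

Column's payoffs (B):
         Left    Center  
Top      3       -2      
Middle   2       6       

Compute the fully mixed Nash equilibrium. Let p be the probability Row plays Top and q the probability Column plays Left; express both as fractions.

In a mixed NE each player is indifferent between their pure strategies, so the opponent's mix sets the indifference.
Column indifferent between Left and Center: p·3 + (1−p)·2 = p·(-2) + (1−p)·6 ⟹ 2 + 1p = 6 + (-8)p ⟹ p = 4/9.
Row indifferent between Top and Middle: q·(-4) + (1−q)·0 = q·4 + (1−q)·(-2) ⟹ 0 + (-4)q = (-2) + 6q ⟹ q = 1/5.

p = 4/9, q = 1/5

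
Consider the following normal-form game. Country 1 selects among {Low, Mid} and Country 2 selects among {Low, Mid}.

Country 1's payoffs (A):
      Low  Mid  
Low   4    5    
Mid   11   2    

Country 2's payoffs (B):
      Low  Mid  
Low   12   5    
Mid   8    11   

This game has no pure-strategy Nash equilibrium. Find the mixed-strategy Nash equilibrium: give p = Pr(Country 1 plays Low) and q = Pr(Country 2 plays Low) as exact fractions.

In a mixed NE each player is indifferent between their pure strategies, so the opponent's mix sets the indifference.
Country 2 indifferent between Low and Mid: p·12 + (1−p)·8 = p·5 + (1−p)·11 ⟹ 8 + 4p = 11 + (-6)p ⟹ p = 3/10.
Country 1 indifferent between Low and Mid: q·4 + (1−q)·5 = q·11 + (1−q)·2 ⟹ 5 + (-1)q = 2 + 9q ⟹ q = 3/10.

p = 3/10, q = 3/10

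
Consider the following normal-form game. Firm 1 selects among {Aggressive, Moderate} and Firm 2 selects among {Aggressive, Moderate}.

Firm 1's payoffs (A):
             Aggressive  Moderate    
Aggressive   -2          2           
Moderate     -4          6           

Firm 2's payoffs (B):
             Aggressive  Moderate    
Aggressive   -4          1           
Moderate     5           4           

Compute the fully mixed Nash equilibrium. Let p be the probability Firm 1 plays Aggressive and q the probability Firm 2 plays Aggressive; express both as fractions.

Each player's mixing probability is pinned down by making the *other* player indifferent.
Firm 2 indifferent between Aggressive and Moderate: p·(-4) + (1−p)·5 = p·1 + (1−p)·4 ⟹ 5 + (-9)p = 4 + (-3)p ⟹ p = 1/6.
Firm 1 indifferent between Aggressive and Moderate: q·(-2) + (1−q)·2 = q·(-4) + (1−q)·6 ⟹ 2 + (-4)q = 6 + (-10)q ⟹ q = 2/3.

p = 1/6, q = 2/3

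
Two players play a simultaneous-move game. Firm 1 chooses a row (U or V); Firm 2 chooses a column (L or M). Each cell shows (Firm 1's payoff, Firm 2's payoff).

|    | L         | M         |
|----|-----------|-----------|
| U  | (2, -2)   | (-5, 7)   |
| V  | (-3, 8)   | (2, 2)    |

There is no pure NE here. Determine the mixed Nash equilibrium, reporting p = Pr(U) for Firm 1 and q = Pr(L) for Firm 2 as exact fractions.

In a mixed NE each player is indifferent between their pure strategies, so the opponent's mix sets the indifference.
Firm 2 indifferent between L and M: p·(-2) + (1−p)·8 = p·7 + (1−p)·2 ⟹ 8 + (-10)p = 2 + 5p ⟹ p = 2/5.
Firm 1 indifferent between U and V: q·2 + (1−q)·(-5) = q·(-3) + (1−q)·2 ⟹ (-5) + 7q = 2 + (-5)q ⟹ q = 7/12.

p = 2/5, q = 7/12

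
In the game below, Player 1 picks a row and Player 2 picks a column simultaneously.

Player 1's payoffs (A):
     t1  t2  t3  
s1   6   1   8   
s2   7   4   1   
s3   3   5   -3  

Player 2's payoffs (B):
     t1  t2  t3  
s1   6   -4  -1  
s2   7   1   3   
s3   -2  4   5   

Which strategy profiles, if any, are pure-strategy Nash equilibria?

(s2, t1)

Check mutual best responses: a cell is a NE iff neither player can gain by unilaterally deviating.
Player 1's best responses — vs t1: s2 (payoff 7); vs t2: s3 (payoff 5); vs t3: s1 (payoff 8).
Player 2's best responses — vs s1: t1 (payoff 6); vs s2: t1 (payoff 7); vs s3: t3 (payoff 5).
The only mutual best response is (s2, t1); neither player gains by switching there.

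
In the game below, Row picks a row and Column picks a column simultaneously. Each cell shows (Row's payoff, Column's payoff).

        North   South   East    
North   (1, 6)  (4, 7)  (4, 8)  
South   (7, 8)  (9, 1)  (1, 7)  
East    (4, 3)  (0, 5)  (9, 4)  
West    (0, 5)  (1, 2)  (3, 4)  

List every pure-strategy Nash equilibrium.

Check mutual best responses: a cell is a NE iff neither player can gain by unilaterally deviating.
Row's best responses — vs North: South (payoff 7); vs South: South (payoff 9); vs East: East (payoff 9).
Column's best responses — vs North: East (payoff 8); vs South: North (payoff 8); vs East: South (payoff 5); vs West: North (payoff 5).
The only mutual best response is (South, North); neither player gains by switching there.

(South, North)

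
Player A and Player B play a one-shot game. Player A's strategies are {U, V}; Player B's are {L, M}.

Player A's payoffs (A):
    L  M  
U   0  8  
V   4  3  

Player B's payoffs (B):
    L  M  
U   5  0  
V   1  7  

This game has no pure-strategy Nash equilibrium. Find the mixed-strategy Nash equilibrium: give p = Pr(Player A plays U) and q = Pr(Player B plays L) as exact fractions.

p = 6/11, q = 5/9

In a mixed NE each player is indifferent between their pure strategies, so the opponent's mix sets the indifference.
Player B indifferent between L and M: p·5 + (1−p)·1 = p·0 + (1−p)·7 ⟹ 1 + 4p = 7 + (-7)p ⟹ p = 6/11.
Player A indifferent between U and V: q·0 + (1−q)·8 = q·4 + (1−q)·3 ⟹ 8 + (-8)q = 3 + 1q ⟹ q = 5/9.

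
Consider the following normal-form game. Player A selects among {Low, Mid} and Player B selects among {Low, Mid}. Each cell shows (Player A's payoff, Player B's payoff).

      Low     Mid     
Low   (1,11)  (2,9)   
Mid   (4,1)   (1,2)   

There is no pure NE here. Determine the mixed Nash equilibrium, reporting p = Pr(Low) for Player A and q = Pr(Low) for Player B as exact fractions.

p = 1/3, q = 1/4

In a mixed NE each player is indifferent between their pure strategies, so the opponent's mix sets the indifference.
Player B indifferent between Low and Mid: p·11 + (1−p)·1 = p·9 + (1−p)·2 ⟹ 1 + 10p = 2 + 7p ⟹ p = 1/3.
Player A indifferent between Low and Mid: q·1 + (1−q)·2 = q·4 + (1−q)·1 ⟹ 2 + (-1)q = 1 + 3q ⟹ q = 1/4.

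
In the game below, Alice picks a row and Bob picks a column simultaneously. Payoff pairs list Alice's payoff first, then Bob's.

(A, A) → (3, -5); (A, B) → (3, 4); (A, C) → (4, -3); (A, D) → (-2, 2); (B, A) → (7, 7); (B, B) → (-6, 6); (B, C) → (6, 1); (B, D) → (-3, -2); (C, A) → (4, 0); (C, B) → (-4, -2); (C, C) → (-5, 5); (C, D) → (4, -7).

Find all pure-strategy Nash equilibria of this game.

A profile is a Nash equilibrium when each player is best-responding to the other.
Alice's best responses — vs A: B (payoff 7); vs B: A (payoff 3); vs C: B (payoff 6); vs D: C (payoff 4).
Bob's best responses — vs A: B (payoff 4); vs B: A (payoff 7); vs C: C (payoff 5).
Mutual best responses occur at (A, B) and (B, A); at each, neither player gains by switching.

(A, B) and (B, A)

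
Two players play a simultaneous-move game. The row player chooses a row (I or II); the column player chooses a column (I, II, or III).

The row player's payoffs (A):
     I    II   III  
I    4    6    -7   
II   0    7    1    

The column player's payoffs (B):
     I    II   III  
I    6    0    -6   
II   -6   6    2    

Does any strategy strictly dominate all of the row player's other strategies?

No strictly dominant strategy

A strategy is strictly dominant if it gives the row player a strictly higher payoff than every other strategy, against every choice by the opponent.
I is not dominant: against II, II gives 7 > 6.
II is not dominant: against I, I gives 4 > 0.
No single strategy is best against every opponent action.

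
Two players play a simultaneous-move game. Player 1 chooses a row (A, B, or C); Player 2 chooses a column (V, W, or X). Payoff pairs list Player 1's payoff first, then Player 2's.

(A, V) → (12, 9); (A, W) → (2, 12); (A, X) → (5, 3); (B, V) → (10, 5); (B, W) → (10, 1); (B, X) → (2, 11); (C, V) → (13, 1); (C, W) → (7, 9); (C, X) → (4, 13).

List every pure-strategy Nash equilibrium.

No pure-strategy Nash equilibrium

Find each player's best response to every opponent strategy; NE are the intersections.
Player 1's best responses — vs V: C (payoff 13); vs W: B (payoff 10); vs X: A (payoff 5).
Player 2's best responses — vs A: W (payoff 12); vs B: X (payoff 11); vs C: X (payoff 13).
No cell has both players best-responding. For instance, Player 1's best reply to V is C, but against C Player 2 prefers X over V.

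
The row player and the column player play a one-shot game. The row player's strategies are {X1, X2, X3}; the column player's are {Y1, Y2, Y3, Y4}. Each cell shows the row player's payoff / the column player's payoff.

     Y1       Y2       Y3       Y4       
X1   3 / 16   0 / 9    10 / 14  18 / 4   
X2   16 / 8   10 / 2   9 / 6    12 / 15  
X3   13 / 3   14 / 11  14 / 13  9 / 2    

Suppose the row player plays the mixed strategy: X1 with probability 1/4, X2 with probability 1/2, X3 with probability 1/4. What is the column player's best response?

Y3

Compute the column player's expected payoff from each pure strategy against the given mix.
Y1: (1/4)·16 + (1/2)·8 + (1/4)·3 = 35/4
Y2: (1/4)·9 + (1/2)·2 + (1/4)·11 = 6
Y3: (1/4)·14 + (1/2)·6 + (1/4)·13 = 39/4
Y4: (1/4)·4 + (1/2)·15 + (1/4)·2 = 9
Highest expected payoff is 39/4, from Y3.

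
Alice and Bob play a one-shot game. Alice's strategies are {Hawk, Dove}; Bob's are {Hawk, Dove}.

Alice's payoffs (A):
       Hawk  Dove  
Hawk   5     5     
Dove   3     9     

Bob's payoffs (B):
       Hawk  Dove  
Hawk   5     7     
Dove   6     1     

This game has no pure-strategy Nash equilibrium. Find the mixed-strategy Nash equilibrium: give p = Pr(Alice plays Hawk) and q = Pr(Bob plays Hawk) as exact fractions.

p = 5/7, q = 2/3

Each player's mixing probability is pinned down by making the *other* player indifferent.
Bob indifferent between Hawk and Dove: p·5 + (1−p)·6 = p·7 + (1−p)·1 ⟹ 6 + (-1)p = 1 + 6p ⟹ p = 5/7.
Alice indifferent between Hawk and Dove: q·5 + (1−q)·5 = q·3 + (1−q)·9 ⟹ 5 + 0q = 9 + (-6)q ⟹ q = 2/3.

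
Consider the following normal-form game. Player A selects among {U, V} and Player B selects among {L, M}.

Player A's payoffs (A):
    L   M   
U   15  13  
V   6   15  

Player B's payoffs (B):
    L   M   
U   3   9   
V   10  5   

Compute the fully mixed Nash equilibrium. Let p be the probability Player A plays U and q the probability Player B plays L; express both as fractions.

Each player's mixing probability is pinned down by making the *other* player indifferent.
Player B indifferent between L and M: p·3 + (1−p)·10 = p·9 + (1−p)·5 ⟹ 10 + (-7)p = 5 + 4p ⟹ p = 5/11.
Player A indifferent between U and V: q·15 + (1−q)·13 = q·6 + (1−q)·15 ⟹ 13 + 2q = 15 + (-9)q ⟹ q = 2/11.

p = 5/11, q = 2/11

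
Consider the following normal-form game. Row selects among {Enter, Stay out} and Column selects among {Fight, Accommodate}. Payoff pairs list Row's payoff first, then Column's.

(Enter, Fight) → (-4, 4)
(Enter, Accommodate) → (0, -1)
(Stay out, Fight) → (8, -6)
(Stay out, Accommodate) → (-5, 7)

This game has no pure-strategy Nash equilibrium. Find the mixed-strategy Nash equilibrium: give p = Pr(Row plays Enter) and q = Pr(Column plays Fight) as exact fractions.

Each player's mixing probability is pinned down by making the *other* player indifferent.
Column indifferent between Fight and Accommodate: p·4 + (1−p)·(-6) = p·(-1) + (1−p)·7 ⟹ (-6) + 10p = 7 + (-8)p ⟹ p = 13/18.
Row indifferent between Enter and Stay out: q·(-4) + (1−q)·0 = q·8 + (1−q)·(-5) ⟹ 0 + (-4)q = (-5) + 13q ⟹ q = 5/17.

p = 13/18, q = 5/17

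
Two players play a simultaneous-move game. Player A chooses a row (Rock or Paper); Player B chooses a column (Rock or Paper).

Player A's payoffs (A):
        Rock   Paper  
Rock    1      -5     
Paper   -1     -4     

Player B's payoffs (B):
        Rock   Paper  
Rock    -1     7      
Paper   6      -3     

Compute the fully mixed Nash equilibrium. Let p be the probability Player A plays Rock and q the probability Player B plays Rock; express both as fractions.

Each player's mixing probability is pinned down by making the *other* player indifferent.
Player B indifferent between Rock and Paper: p·(-1) + (1−p)·6 = p·7 + (1−p)·(-3) ⟹ 6 + (-7)p = (-3) + 10p ⟹ p = 9/17.
Player A indifferent between Rock and Paper: q·1 + (1−q)·(-5) = q·(-1) + (1−q)·(-4) ⟹ (-5) + 6q = (-4) + 3q ⟹ q = 1/3.

p = 9/17, q = 1/3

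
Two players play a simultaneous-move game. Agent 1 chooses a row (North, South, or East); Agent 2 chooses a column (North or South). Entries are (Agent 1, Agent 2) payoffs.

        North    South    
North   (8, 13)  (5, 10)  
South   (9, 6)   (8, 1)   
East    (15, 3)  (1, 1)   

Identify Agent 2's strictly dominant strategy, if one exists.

North

Check whether one of Agent 2's strategies beats all alternatives regardless of what the opponent does.
North strictly dominates: vs North: 13 > 10; vs South: 6 > 1; vs East: 3 > 1.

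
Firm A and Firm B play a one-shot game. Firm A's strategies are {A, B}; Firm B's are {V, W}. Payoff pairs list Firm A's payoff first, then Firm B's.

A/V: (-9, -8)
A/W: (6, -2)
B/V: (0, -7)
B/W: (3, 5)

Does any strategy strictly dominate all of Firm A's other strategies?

Check whether one of Firm A's strategies beats all alternatives regardless of what the opponent does.
A is not dominant: against V, B gives 0 > -9.
B is not dominant: against W, A gives 6 > 3.
No single strategy is best against every opponent action.

No strictly dominant strategy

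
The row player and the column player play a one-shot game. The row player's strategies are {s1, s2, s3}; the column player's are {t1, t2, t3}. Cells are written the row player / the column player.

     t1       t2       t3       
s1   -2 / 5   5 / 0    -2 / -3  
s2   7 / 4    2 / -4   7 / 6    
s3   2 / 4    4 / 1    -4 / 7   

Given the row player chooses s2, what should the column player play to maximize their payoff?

With the row player fixed at s2, the column player's payoffs are: t1 → 4, t2 → -4, t3 → 6.
The maximum is 6, achieved by t3.

t3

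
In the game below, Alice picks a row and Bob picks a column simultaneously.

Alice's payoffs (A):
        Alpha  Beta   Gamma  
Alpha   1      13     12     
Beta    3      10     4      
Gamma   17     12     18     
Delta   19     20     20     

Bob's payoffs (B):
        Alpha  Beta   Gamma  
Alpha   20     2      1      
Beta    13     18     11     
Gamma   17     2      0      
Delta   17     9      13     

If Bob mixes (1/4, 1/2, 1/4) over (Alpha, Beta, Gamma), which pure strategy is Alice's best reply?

Delta

Alice's best reply maximizes expected payoff against the mix.
Alpha: (1/4)·1 + (1/2)·13 + (1/4)·12 = 39/4
Beta: (1/4)·3 + (1/2)·10 + (1/4)·4 = 27/4
Gamma: (1/4)·17 + (1/2)·12 + (1/4)·18 = 59/4
Delta: (1/4)·19 + (1/2)·20 + (1/4)·20 = 79/4
Highest expected payoff is 79/4, from Delta.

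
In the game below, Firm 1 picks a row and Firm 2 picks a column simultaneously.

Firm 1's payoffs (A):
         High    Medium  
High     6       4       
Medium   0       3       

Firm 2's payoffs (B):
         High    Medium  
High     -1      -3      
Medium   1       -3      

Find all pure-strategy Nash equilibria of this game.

Check mutual best responses: a cell is a NE iff neither player can gain by unilaterally deviating.
Firm 1's best responses — vs High: High (payoff 6); vs Medium: High (payoff 4).
Firm 2's best responses — vs High: High (payoff -1); vs Medium: High (payoff 1).
The only mutual best response is (High, High); neither player gains by switching there.

(High, High)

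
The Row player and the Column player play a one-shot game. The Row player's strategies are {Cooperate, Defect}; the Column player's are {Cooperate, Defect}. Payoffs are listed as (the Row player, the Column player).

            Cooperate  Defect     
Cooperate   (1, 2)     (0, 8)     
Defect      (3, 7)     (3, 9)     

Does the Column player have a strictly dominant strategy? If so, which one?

Defect

A strategy is strictly dominant if it gives the Column player a strictly higher payoff than every other strategy, against every choice by the opponent.
Defect strictly dominates: vs Cooperate: 8 > 2; vs Defect: 9 > 7.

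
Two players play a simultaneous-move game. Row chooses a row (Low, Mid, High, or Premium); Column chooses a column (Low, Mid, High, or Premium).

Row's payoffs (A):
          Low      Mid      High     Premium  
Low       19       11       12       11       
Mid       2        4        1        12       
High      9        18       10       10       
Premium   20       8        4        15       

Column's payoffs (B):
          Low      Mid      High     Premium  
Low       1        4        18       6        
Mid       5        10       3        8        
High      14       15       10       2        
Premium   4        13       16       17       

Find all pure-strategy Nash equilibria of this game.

A profile is a Nash equilibrium when each player is best-responding to the other.
Row's best responses — vs Low: Premium (payoff 20); vs Mid: High (payoff 18); vs High: Low (payoff 12); vs Premium: Premium (payoff 15).
Column's best responses — vs Low: High (payoff 18); vs Mid: Mid (payoff 10); vs High: Mid (payoff 15); vs Premium: Premium (payoff 17).
Mutual best responses occur at (Low, High), (High, Mid), and (Premium, Premium); at each, neither player gains by switching.

(Low, High), (High, Mid), and (Premium, Premium)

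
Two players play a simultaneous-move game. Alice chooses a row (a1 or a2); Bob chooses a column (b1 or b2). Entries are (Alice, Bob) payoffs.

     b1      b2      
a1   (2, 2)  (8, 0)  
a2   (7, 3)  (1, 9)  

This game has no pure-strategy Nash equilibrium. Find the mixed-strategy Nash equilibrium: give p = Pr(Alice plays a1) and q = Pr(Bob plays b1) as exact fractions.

p = 3/4, q = 7/12

In a mixed NE each player is indifferent between their pure strategies, so the opponent's mix sets the indifference.
Bob indifferent between b1 and b2: p·2 + (1−p)·3 = p·0 + (1−p)·9 ⟹ 3 + (-1)p = 9 + (-9)p ⟹ p = 3/4.
Alice indifferent between a1 and a2: q·2 + (1−q)·8 = q·7 + (1−q)·1 ⟹ 8 + (-6)q = 1 + 6q ⟹ q = 7/12.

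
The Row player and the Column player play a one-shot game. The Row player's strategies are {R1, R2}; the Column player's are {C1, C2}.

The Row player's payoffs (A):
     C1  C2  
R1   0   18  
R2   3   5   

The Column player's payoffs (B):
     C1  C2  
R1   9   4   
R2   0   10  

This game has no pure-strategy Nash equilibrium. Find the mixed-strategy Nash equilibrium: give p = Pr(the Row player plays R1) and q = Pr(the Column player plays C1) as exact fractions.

p = 2/3, q = 13/16

Each player's mixing probability is pinned down by making the *other* player indifferent.
The Column player indifferent between C1 and C2: p·9 + (1−p)·0 = p·4 + (1−p)·10 ⟹ 0 + 9p = 10 + (-6)p ⟹ p = 2/3.
The Row player indifferent between R1 and R2: q·0 + (1−q)·18 = q·3 + (1−q)·5 ⟹ 18 + (-18)q = 5 + (-2)q ⟹ q = 13/16.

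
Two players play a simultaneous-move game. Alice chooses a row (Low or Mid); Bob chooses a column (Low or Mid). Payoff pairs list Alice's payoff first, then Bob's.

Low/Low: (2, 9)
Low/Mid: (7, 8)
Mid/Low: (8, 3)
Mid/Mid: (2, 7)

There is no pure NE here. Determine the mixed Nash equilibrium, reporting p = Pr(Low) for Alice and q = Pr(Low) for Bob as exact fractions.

Each player's mixing probability is pinned down by making the *other* player indifferent.
Bob indifferent between Low and Mid: p·9 + (1−p)·3 = p·8 + (1−p)·7 ⟹ 3 + 6p = 7 + 1p ⟹ p = 4/5.
Alice indifferent between Low and Mid: q·2 + (1−q)·7 = q·8 + (1−q)·2 ⟹ 7 + (-5)q = 2 + 6q ⟹ q = 5/11.

p = 4/5, q = 5/11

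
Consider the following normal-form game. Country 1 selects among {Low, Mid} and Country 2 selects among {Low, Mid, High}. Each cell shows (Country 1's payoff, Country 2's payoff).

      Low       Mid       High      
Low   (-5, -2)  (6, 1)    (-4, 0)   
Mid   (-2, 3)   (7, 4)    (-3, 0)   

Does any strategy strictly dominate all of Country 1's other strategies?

Mid

A strategy is strictly dominant if it gives Country 1 a strictly higher payoff than every other strategy, against every choice by the opponent.
Mid strictly dominates: vs Low: -2 > -5; vs Mid: 7 > 6; vs High: -3 > -4.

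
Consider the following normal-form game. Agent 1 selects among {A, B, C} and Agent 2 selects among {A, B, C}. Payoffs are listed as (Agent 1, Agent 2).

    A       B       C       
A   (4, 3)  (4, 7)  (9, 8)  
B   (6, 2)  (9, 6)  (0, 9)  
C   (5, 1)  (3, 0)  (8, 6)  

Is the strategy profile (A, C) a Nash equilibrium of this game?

Holding Agent 2 at C: Agent 1 gets 9 from A, versus 0 from B, 8 from C. No profitable deviation for Agent 1.
Holding Agent 1 at A: Agent 2 gets 8 from C, versus 3 from A, 7 from B. No profitable deviation for Agent 2 either.

Yes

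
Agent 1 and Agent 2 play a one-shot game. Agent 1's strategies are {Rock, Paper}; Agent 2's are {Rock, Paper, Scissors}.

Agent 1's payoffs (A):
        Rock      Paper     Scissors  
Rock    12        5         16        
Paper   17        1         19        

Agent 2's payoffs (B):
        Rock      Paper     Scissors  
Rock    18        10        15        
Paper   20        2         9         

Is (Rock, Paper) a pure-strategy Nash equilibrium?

Holding Agent 2 at Paper: Agent 1 gets 5 from Rock, versus 1 from Paper. No profitable deviation for Agent 1.
Holding Agent 1 at Rock: Agent 2 gets 10 from Paper but could get 18 by switching to Rock. Agent 2 has a profitable deviation.

No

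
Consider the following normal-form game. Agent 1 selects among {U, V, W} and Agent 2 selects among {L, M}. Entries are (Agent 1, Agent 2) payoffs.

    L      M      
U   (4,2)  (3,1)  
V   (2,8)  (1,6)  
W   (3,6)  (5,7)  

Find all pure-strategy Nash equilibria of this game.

A profile is a Nash equilibrium when each player is best-responding to the other.
Agent 1's best responses — vs L: U (payoff 4); vs M: W (payoff 5).
Agent 2's best responses — vs U: L (payoff 2); vs V: L (payoff 8); vs W: M (payoff 7).
Mutual best responses occur at (U, L) and (W, M); at each, neither player gains by switching.

(U, L) and (W, M)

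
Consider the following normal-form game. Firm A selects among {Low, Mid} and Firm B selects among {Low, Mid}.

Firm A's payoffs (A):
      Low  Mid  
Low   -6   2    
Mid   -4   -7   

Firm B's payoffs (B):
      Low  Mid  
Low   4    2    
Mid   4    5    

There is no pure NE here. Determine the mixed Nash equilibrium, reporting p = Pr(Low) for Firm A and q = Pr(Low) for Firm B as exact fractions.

p = 1/3, q = 9/11

Each player's mixing probability is pinned down by making the *other* player indifferent.
Firm B indifferent between Low and Mid: p·4 + (1−p)·4 = p·2 + (1−p)·5 ⟹ 4 + 0p = 5 + (-3)p ⟹ p = 1/3.
Firm A indifferent between Low and Mid: q·(-6) + (1−q)·2 = q·(-4) + (1−q)·(-7) ⟹ 2 + (-8)q = (-7) + 3q ⟹ q = 9/11.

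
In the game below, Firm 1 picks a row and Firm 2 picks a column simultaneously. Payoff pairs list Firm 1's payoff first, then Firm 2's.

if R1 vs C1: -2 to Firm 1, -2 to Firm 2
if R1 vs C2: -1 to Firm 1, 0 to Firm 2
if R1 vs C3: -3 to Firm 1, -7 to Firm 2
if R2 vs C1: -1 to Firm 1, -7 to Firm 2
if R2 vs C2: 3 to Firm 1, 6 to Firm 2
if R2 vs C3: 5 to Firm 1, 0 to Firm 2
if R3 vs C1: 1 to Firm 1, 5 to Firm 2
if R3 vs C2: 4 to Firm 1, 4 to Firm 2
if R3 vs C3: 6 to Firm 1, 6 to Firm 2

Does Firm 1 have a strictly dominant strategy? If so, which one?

R3

A strategy is strictly dominant if it gives Firm 1 a strictly higher payoff than every other strategy, against every choice by the opponent.
R3 strictly dominates: vs C1: 1 > each of {-2, -1}; vs C2: 4 > each of {-1, 3}; vs C3: 6 > each of {-3, 5}.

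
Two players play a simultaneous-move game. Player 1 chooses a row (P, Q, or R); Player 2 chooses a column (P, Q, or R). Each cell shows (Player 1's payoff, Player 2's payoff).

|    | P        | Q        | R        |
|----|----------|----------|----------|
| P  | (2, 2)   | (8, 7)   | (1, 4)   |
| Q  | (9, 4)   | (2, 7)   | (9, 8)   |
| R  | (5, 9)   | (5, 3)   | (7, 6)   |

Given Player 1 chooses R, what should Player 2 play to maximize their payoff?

P

With Player 1 fixed at R, Player 2's payoffs are: P → 9, Q → 3, R → 6.
The maximum is 9, achieved by P.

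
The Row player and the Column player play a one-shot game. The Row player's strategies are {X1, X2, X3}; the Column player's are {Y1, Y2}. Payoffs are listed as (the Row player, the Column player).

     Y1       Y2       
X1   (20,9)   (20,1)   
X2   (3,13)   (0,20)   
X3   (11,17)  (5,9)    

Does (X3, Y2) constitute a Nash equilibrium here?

No

Holding the Column player at Y2: the Row player gets 5 from X3 but could get 20 by switching to X1. The Row player has a profitable deviation.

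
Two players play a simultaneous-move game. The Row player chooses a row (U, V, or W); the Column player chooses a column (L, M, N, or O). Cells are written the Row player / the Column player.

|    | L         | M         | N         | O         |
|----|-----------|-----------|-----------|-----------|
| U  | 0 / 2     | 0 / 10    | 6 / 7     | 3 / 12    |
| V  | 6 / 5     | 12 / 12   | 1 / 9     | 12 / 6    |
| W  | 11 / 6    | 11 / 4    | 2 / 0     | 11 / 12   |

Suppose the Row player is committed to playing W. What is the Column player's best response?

O

With the Row player fixed at W, the Column player's payoffs are: L → 6, M → 4, N → 0, O → 12.
The maximum is 12, achieved by O.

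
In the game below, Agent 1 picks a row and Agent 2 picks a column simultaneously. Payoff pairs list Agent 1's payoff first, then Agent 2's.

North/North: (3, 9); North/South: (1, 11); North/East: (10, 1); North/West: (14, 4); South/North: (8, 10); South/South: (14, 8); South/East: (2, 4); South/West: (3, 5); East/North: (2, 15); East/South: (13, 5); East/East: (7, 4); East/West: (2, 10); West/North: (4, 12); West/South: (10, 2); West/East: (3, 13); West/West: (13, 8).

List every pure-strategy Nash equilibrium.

Check mutual best responses: a cell is a NE iff neither player can gain by unilaterally deviating.
Agent 1's best responses — vs North: South (payoff 8); vs South: South (payoff 14); vs East: North (payoff 10); vs West: North (payoff 14).
Agent 2's best responses — vs North: South (payoff 11); vs South: North (payoff 10); vs East: North (payoff 15); vs West: East (payoff 13).
The only mutual best response is (South, North); neither player gains by switching there.

(South, North)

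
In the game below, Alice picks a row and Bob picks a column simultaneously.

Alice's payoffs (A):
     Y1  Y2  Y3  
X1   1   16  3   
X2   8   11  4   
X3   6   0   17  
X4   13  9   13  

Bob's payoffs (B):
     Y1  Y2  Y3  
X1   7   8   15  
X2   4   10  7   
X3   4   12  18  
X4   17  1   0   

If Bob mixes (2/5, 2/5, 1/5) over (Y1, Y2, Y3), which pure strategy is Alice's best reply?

Compute Alice's expected payoff from each pure strategy against the given mix.
X1: (2/5)·1 + (2/5)·16 + (1/5)·3 = 37/5
X2: (2/5)·8 + (2/5)·11 + (1/5)·4 = 42/5
X3: (2/5)·6 + (2/5)·0 + (1/5)·17 = 29/5
X4: (2/5)·13 + (2/5)·9 + (1/5)·13 = 57/5
Highest expected payoff is 57/5, from X4.

X4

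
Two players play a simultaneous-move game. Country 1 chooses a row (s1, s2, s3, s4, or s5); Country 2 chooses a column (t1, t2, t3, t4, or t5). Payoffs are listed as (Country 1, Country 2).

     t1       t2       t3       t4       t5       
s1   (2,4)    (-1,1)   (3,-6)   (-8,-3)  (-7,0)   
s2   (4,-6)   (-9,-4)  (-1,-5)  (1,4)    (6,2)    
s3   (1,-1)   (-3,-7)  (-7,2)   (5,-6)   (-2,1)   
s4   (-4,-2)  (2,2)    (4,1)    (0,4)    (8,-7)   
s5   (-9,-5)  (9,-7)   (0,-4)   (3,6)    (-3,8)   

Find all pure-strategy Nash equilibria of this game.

Find each player's best response to every opponent strategy; NE are the intersections.
Country 1's best responses — vs t1: s2 (payoff 4); vs t2: s5 (payoff 9); vs t3: s4 (payoff 4); vs t4: s3 (payoff 5); vs t5: s4 (payoff 8).
Country 2's best responses — vs s1: t1 (payoff 4); vs s2: t4 (payoff 4); vs s3: t3 (payoff 2); vs s4: t4 (payoff 4); vs s5: t5 (payoff 8).
No cell has both players best-responding. For instance, Country 1's best reply to t1 is s2, but against s2 Country 2 prefers t4 over t1.

There is no pure-strategy Nash equilibrium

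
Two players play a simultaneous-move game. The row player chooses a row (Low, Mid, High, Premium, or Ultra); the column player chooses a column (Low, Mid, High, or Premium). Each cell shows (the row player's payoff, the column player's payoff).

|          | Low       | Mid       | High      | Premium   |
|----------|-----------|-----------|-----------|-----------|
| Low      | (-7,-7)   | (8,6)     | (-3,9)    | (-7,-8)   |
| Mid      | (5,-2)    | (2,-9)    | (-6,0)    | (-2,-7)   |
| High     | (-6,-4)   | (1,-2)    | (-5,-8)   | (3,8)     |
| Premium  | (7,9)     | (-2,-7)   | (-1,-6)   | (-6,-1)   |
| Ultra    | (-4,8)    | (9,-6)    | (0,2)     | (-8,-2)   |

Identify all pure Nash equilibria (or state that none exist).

A profile is a Nash equilibrium when each player is best-responding to the other.
The row player's best responses — vs Low: Premium (payoff 7); vs Mid: Ultra (payoff 9); vs High: Ultra (payoff 0); vs Premium: High (payoff 3).
The column player's best responses — vs Low: High (payoff 9); vs Mid: High (payoff 0); vs High: Premium (payoff 8); vs Premium: Low (payoff 9); vs Ultra: Low (payoff 8).
Mutual best responses occur at (High, Premium) and (Premium, Low); at each, neither player gains by switching.

(High, Premium) and (Premium, Low)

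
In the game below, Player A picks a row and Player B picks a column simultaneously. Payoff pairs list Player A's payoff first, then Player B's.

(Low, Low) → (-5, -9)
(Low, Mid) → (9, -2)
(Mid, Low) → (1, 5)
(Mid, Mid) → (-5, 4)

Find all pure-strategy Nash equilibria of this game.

Check mutual best responses: a cell is a NE iff neither player can gain by unilaterally deviating.
Player A's best responses — vs Low: Mid (payoff 1); vs Mid: Low (payoff 9).
Player B's best responses — vs Low: Mid (payoff -2); vs Mid: Low (payoff 5).
Mutual best responses occur at (Low, Mid) and (Mid, Low); at each, neither player gains by switching.

(Low, Mid) and (Mid, Low)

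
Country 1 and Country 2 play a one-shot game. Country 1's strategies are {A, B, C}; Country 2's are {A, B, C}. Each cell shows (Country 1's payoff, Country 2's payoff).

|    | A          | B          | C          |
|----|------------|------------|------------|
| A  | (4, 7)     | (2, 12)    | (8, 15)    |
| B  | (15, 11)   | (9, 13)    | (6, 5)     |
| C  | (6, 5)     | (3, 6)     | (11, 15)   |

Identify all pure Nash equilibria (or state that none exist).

(B, B) and (C, C)

Check mutual best responses: a cell is a NE iff neither player can gain by unilaterally deviating.
Country 1's best responses — vs A: B (payoff 15); vs B: B (payoff 9); vs C: C (payoff 11).
Country 2's best responses — vs A: C (payoff 15); vs B: B (payoff 13); vs C: C (payoff 15).
Mutual best responses occur at (B, B) and (C, C); at each, neither player gains by switching.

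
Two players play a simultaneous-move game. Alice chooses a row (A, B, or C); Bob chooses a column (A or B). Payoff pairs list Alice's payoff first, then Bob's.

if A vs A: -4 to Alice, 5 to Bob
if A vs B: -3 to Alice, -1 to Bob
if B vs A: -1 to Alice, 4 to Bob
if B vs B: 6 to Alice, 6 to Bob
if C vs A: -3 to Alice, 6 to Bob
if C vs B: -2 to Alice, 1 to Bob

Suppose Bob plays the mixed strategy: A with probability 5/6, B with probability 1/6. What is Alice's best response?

B

Compute Alice's expected payoff from each pure strategy against the given mix.
A: (5/6)·(-4) + (1/6)·(-3) = -23/6
B: (5/6)·(-1) + (1/6)·6 = 1/6
C: (5/6)·(-3) + (1/6)·(-2) = -17/6
Highest expected payoff is 1/6, from B.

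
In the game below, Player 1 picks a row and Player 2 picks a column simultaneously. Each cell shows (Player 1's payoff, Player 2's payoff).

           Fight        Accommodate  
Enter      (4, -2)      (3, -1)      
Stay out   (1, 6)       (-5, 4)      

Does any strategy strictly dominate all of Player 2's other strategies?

A strategy is strictly dominant if it gives Player 2 a strictly higher payoff than every other strategy, against every choice by the opponent.
Fight is not dominant: against Enter, Accommodate gives -1 > -2.
Accommodate is not dominant: against Stay out, Fight gives 6 > 4.
No single strategy is best against every opponent action.

No strictly dominant strategy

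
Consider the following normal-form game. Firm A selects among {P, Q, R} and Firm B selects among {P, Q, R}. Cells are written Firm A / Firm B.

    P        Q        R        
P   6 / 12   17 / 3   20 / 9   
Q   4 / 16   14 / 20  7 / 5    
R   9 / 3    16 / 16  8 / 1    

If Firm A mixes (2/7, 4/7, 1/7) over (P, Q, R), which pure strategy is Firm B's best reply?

Firm B's best reply maximizes expected payoff against the mix.
P: (2/7)·12 + (4/7)·16 + (1/7)·3 = 13
Q: (2/7)·3 + (4/7)·20 + (1/7)·16 = 102/7
R: (2/7)·9 + (4/7)·5 + (1/7)·1 = 39/7
Highest expected payoff is 102/7, from Q.

Q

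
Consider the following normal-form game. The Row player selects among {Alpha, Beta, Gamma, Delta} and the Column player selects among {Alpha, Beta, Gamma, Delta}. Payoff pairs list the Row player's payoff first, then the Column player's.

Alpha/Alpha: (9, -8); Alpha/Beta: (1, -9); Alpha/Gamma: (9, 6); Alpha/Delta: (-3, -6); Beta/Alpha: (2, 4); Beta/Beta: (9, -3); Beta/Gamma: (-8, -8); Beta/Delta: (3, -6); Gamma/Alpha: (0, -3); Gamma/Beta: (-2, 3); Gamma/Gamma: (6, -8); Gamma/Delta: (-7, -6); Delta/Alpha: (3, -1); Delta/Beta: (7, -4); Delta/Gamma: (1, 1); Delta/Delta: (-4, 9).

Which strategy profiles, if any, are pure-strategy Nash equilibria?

Check mutual best responses: a cell is a NE iff neither player can gain by unilaterally deviating.
The Row player's best responses — vs Alpha: Alpha (payoff 9); vs Beta: Beta (payoff 9); vs Gamma: Alpha (payoff 9); vs Delta: Beta (payoff 3).
The Column player's best responses — vs Alpha: Gamma (payoff 6); vs Beta: Alpha (payoff 4); vs Gamma: Beta (payoff 3); vs Delta: Delta (payoff 9).
The only mutual best response is (Alpha, Gamma); neither player gains by switching there.

(Alpha, Gamma)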